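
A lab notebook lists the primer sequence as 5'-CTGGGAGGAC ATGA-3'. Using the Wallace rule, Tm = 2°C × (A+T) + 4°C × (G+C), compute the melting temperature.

44°C

Base counts: T=2, C=2, G=6, A=4
AT pairs contribute 6, GC pairs contribute 8.
Tm = 2(6) + 4(8) = 12 + 32 = 44°C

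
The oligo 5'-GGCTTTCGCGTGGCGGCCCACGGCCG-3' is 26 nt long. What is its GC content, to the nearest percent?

81%

Base counts: G=11, C=10, A=1, T=4
G+C = 11 + 10 = 21 out of 26 bases
%GC = 21/26 × 100 = 80.77% ≈ 81%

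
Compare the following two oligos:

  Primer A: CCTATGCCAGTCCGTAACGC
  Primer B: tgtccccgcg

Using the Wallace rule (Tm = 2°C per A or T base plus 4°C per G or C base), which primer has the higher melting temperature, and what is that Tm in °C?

Primer A: A+T=8, G+C=12 → Tm = 2(8)+4(12) = 64°C
Primer B: A+T=2, G+C=8 → Tm = 2(2)+4(8) = 36°C
64°C vs 36°C → primer A is higher.

Primer A, 64°C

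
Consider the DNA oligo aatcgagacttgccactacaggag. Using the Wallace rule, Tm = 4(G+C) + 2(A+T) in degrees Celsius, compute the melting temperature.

72°C

C=6, A=8, G=6, T=4
AT pairs contribute 12, GC pairs contribute 12.
Tm = 4·12 + 2·12 = 48 + 24 = 72°C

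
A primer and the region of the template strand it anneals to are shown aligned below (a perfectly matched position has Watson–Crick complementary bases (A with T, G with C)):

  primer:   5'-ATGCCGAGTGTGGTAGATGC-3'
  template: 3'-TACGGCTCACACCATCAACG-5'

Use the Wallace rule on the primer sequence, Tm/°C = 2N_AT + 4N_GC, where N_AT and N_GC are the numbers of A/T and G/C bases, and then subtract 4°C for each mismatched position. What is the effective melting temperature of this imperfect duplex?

Primer base counts: A=4, T=5, G=8, C=3 → A+T=9, G+C=11
Perfect-match Tm = 2(9) + 4(11) = 18 + 44 = 62°C
Mismatches (positions where the bases are not complementary): 1 (at position 17)
Effective Tm = 62 − 1×4 = 62 − 4 = 58°C

58°C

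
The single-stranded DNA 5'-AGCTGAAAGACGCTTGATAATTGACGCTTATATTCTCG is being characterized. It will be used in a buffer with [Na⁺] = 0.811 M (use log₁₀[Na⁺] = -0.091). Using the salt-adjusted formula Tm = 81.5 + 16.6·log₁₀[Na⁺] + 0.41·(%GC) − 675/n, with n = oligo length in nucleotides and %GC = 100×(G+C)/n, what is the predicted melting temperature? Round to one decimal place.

78.4°C

Length n = 38. Scanning the sequence gives T=12, A=11, G=8, C=7.
G+C = 15, so %GC = 15/38 × 100 = 39.474%
Salt term: 16.6 × (-0.091) = -1.511
GC term: 0.41 × 39.474 = 16.184; length term: −675/38 = −17.763
Tm = 81.5 + (-1.511) + 16.184 − 17.763 = 78.41 → 78.4°C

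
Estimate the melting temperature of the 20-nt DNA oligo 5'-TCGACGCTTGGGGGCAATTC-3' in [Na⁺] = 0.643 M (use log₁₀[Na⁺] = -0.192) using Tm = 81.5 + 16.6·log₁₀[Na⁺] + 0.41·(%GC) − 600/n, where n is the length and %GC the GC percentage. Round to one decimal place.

Length n = 20. Scanning the sequence gives C=5, G=7, A=3, T=5.
G+C = 12, so %GC = 12/20 × 100 = 60%
Salt term: 16.6 × (-0.192) = -3.187
GC term: 0.41 × 60 = 24.6; length term: −600/20 = −30
Tm = 81.5 + (-3.187) + 24.6 − 30 = 72.913 → 72.9°C

72.9°C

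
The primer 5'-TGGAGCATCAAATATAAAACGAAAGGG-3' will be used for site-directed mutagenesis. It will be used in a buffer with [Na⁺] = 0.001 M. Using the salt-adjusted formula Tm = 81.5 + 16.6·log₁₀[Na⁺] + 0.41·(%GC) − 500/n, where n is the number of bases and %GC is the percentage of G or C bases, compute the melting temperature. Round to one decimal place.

Length n = 27. Counting bases: A=13, T=4, C=3, G=7
G+C = 10, so %GC = 10/27 × 100 = 37.037%
Salt term: 16.6 × (-3) = -49.8
GC term: 0.41 × 37.037 = 15.185; length term: −500/27 = −18.519
Tm = 81.5 + (-49.8) + 15.185 − 18.519 = 28.366 → 28.4°C

28.4°C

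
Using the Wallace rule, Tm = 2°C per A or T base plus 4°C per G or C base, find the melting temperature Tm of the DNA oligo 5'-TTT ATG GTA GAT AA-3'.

34°C

Base counts: T=6, A=5, C=0, G=3
AT pairs contribute 11, GC pairs contribute 3.
Tm = 2×11 + 4×3 = 34°C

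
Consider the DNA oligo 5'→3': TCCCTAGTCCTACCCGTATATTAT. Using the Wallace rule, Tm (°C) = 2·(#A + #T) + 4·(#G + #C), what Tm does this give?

68°C

Counting bases: G=2, C=8, T=9, A=5
AT pairs contribute 14, GC pairs contribute 10.
Tm = 4·10 + 2·14 = 40 + 28 = 68°C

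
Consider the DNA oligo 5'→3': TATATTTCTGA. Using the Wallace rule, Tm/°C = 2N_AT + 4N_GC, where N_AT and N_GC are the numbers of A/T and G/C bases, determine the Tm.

26°C

Base counts: A=3, C=1, T=6, G=1
A+T = 9, G+C = 2
Tm = 2(9) + 4(2) = 18 + 8 = 26°C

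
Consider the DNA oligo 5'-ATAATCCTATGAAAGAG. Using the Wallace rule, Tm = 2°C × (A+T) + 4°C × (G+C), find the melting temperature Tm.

44°C

Counting bases: T=4, C=2, G=3, A=8
A+T = 12, G+C = 5
Tm = 2(12) + 4(5) = 24 + 20 = 44°C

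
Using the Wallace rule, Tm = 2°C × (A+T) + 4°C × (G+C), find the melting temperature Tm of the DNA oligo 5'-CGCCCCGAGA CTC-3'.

Counting bases: G=3, T=1, A=2, C=7
A+T = 3, G+C = 10
Tm = 4·10 + 2·3 = 40 + 6 = 46°C

46°C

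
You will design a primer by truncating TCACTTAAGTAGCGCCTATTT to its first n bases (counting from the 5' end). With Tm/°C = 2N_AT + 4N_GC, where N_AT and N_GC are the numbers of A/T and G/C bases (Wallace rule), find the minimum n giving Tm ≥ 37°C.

n = 14

First 13 bases: TCACTTAAGTAGC → Tm = 36°C (< 37°C)
First 14 bases: TCACTTAAGTAGCG → Tm = 40°C (≥ 37°C)
Each additional base adds 2°C (A/T) or 4°C (G/C), so Tm is non-decreasing in n; n = 14 is the first length to reach 37°C.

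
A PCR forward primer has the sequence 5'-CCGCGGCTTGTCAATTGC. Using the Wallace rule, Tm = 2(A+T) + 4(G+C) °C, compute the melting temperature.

58°C

Base counts: A=2, C=6, G=5, T=5
A+T = 7, G+C = 11
Tm = 2(7) + 4(11) = 14 + 44 = 58°C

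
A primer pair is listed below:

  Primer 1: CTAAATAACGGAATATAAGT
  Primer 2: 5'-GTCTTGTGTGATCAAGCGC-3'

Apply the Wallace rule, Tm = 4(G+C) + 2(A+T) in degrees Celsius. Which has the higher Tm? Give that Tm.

Primer 2, 58°C

Primer 1: A+T=15, G+C=5 → Tm = 2(15)+4(5) = 50°C
Primer 2: A+T=9, G+C=10 → Tm = 2(9)+4(10) = 58°C
50°C vs 58°C → primer 2 is higher.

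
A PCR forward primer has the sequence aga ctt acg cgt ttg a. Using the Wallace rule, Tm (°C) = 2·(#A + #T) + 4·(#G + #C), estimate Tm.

Scanning the sequence gives T=5, C=3, G=4, A=4.
A+T = 9, G+C = 7
Tm = 4·7 + 2·9 = 28 + 18 = 46°C

46°C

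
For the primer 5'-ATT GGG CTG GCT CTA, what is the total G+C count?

8

G=5, A=2, C=3, T=5
G+C = 5 + 3 = 8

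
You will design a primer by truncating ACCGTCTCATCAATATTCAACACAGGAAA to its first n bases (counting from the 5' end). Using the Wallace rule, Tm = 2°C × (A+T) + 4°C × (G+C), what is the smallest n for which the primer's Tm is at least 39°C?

First 13 bases: ACCGTCTCATCAA → Tm = 38°C (< 39°C)
First 14 bases: ACCGTCTCATCAAT → Tm = 40°C (≥ 39°C)
Since every base adds ≥2°C, Tm only increases with n, so the threshold is first crossed at n = 14.

n = 14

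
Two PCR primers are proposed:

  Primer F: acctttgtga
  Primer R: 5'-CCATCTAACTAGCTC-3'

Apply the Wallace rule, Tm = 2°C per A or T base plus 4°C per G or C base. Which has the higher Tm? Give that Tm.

Primer F: A+T=6, G+C=4 → Tm = 2(6)+4(4) = 28°C
Primer R: A+T=8, G+C=7 → Tm = 2(8)+4(7) = 44°C
28°C vs 44°C → primer R is higher.

Primer R, 44°C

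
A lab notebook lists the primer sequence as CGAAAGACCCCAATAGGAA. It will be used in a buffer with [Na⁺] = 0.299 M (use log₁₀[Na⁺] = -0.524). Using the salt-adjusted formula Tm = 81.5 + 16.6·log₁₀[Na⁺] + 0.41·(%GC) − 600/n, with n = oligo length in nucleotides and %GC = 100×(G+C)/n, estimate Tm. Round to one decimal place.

60.6°C

Length n = 19. Counting bases: C=5, T=1, A=9, G=4
G+C = 9, so %GC = 9/19 × 100 = 47.368%
Salt term: 16.6 × (-0.524) = -8.698
GC term: 0.41 × 47.368 = 19.421; length term: −600/19 = −31.579
Tm = 81.5 + (-8.698) + 19.421 − 31.579 = 60.644 → 60.6°C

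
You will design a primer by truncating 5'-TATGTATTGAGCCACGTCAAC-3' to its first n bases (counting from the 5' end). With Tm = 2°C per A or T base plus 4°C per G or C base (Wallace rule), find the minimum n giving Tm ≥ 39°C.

n = 15

First 14 bases: TATGTATTGAGCCA → Tm = 38°C (< 39°C)
First 15 bases: TATGTATTGAGCCAC → Tm = 42°C (≥ 39°C)
Since every base adds ≥2°C, Tm only increases with n, so the threshold is first crossed at n = 15.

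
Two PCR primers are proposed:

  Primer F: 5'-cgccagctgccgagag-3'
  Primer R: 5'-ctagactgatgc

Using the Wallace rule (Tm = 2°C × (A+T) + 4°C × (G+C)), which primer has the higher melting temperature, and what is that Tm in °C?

Primer F, 56°C

Primer F: A+T=4, G+C=12 → Tm = 2(4)+4(12) = 56°C
Primer R: A+T=6, G+C=6 → Tm = 2(6)+4(6) = 36°C
56°C vs 36°C → primer F is higher.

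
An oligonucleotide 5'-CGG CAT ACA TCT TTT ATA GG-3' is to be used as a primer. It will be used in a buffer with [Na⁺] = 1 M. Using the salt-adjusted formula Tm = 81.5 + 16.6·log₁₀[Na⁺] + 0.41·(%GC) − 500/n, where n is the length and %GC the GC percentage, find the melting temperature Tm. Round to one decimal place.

Length n = 20. Scanning the sequence gives C=4, G=4, A=5, T=7.
G+C = 8, so %GC = 8/20 × 100 = 40%
Salt term: 16.6 × (0) = 0
GC term: 0.41 × 40 = 16.4; length term: −500/20 = −25
Tm = 81.5 + (0) + 16.4 − 25 = 72.9 → 72.9°C

72.9°C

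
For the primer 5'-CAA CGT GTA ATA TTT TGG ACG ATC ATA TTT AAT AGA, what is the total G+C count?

10

Scanning the sequence gives C=4, T=13, G=6, A=13.
Total G or C: 6 + 4 = 10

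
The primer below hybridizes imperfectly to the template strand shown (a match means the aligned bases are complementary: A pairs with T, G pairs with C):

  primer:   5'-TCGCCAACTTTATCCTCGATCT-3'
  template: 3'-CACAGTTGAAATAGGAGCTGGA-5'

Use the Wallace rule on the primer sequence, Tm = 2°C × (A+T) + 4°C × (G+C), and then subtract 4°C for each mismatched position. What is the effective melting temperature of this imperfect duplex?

Primer base counts: A=4, T=8, G=2, C=8 → A+T=12, G+C=10
Perfect-match Tm = 2(12) + 4(10) = 24 + 40 = 64°C
Mismatches (positions where the bases are not complementary): 4 (at positions 1, 2, 4, 20)
Effective Tm = 64 − 4×4 = 64 − 16 = 48°C

48°C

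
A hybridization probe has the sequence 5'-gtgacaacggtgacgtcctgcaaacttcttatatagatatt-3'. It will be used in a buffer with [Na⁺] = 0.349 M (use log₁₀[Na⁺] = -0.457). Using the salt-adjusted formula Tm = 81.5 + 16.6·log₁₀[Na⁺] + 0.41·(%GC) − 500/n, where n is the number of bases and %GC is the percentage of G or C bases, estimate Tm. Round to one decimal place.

Length n = 41. Counting bases: C=8, A=12, T=13, G=8
G+C = 16, so %GC = 16/41 × 100 = 39.024%
Salt term: 16.6 × (-0.457) = -7.586
GC term: 0.41 × 39.024 = 16; length term: −500/41 = −12.195
Tm = 81.5 + (-7.586) + 16 − 12.195 = 77.719 → 77.7°C

77.7°C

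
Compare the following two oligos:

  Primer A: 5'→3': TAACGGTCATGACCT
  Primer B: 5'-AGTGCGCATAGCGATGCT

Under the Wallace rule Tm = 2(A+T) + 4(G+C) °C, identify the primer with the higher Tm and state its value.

Primer A: A+T=8, G+C=7 → Tm = 2(8)+4(7) = 44°C
Primer B: A+T=8, G+C=10 → Tm = 2(8)+4(10) = 56°C
44°C vs 56°C → primer B is higher.

Primer B, 56°C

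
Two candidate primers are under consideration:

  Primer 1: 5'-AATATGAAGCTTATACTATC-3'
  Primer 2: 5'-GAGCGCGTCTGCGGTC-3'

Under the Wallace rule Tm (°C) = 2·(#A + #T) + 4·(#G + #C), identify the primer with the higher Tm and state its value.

Primer 2, 56°C

Primer 1: A+T=15, G+C=5 → Tm = 2(15)+4(5) = 50°C
Primer 2: A+T=4, G+C=12 → Tm = 2(4)+4(12) = 56°C
50°C vs 56°C → primer 2 is higher.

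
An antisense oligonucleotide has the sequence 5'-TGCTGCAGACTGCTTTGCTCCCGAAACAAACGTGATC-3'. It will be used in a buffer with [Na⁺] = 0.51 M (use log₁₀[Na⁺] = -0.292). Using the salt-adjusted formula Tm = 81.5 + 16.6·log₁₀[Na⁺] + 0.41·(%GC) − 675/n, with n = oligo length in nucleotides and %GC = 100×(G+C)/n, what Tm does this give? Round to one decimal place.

79.5°C

Length n = 37. C=11, T=9, G=8, A=9
G+C = 19, so %GC = 19/37 × 100 = 51.351%
Salt term: 16.6 × (-0.292) = -4.847
GC term: 0.41 × 51.351 = 21.054; length term: −675/37 = −18.243
Tm = 81.5 + (-4.847) + 21.054 − 18.243 = 79.464 → 79.5°C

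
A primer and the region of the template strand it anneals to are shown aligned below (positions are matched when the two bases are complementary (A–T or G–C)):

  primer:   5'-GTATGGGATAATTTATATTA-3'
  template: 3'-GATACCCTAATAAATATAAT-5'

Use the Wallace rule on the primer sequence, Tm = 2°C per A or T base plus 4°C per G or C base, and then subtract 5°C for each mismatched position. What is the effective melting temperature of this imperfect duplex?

Primer base counts: A=7, T=9, G=4, C=0 → A+T=16, G+C=4
Perfect-match Tm = 2(16) + 4(4) = 32 + 16 = 48°C
Mismatches (positions where the bases are not complementary): 2 (at positions 1, 10)
Effective Tm = 48 − 2×5 = 48 − 10 = 38°C

38°C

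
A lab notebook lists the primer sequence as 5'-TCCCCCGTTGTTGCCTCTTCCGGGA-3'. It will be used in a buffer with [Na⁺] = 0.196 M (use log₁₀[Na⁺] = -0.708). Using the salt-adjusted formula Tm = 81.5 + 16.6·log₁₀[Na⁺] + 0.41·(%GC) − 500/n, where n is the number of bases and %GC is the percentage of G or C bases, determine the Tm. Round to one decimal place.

76.0°C

Length n = 25. Counting bases: G=6, C=10, A=1, T=8
G+C = 16, so %GC = 16/25 × 100 = 64%
Salt term: 16.6 × (-0.708) = -11.753
GC term: 0.41 × 64 = 26.24; length term: −500/25 = −20
Tm = 81.5 + (-11.753) + 26.24 − 20 = 75.987 → 76.0°C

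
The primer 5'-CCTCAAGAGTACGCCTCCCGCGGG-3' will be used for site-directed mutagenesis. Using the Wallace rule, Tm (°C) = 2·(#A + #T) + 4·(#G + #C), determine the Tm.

82°C

Counting bases: G=7, A=4, C=10, T=3
A+T = 7, G+C = 17
Tm = 2(7) + 4(17) = 14 + 68 = 82°C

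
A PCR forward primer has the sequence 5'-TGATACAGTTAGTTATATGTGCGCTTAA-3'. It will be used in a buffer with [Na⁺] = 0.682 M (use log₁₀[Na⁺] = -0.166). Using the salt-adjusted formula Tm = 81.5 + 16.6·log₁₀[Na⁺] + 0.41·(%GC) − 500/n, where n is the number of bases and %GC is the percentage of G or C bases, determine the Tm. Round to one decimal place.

74.1°C

Length n = 28. A=8, G=6, T=11, C=3
G+C = 9, so %GC = 9/28 × 100 = 32.143%
Salt term: 16.6 × (-0.166) = -2.756
GC term: 0.41 × 32.143 = 13.179; length term: −500/28 = −17.857
Tm = 81.5 + (-2.756) + 13.179 − 17.857 = 74.066 → 74.1°C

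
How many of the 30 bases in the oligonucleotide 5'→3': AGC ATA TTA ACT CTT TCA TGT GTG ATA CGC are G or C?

11

G=5, C=6, T=11, A=8
Total G or C: 5 + 6 = 11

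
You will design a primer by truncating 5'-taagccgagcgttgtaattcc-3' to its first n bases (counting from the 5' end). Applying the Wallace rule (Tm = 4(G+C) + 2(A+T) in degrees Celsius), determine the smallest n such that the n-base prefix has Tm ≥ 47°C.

First 15 bases: TAAGCCGAGCGTTGT → Tm = 46°C (< 47°C)
First 16 bases: TAAGCCGAGCGTTGTA → Tm = 48°C (≥ 47°C)
Since every base adds ≥2°C, Tm only increases with n, so the threshold is first crossed at n = 16.

n = 16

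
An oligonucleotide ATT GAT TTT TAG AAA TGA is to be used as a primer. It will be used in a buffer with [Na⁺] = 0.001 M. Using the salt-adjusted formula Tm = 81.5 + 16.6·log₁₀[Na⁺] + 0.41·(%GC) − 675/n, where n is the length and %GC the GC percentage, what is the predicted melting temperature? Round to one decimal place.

1.0°C

Length n = 18. Scanning the sequence gives G=3, A=7, T=8, C=0.
G+C = 3, so %GC = 3/18 × 100 = 16.667%
Salt term: 16.6 × (-3) = -49.8
GC term: 0.41 × 16.667 = 6.833; length term: −675/18 = −37.5
Tm = 81.5 + (-49.8) + 6.833 − 37.5 = 1.033 → 1.0°C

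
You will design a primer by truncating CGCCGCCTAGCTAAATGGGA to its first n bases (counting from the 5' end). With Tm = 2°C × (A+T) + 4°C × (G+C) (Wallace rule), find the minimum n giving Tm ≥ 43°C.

First 12 bases: CGCCGCCTAGCT → Tm = 42°C (< 43°C)
First 13 bases: CGCCGCCTAGCTA → Tm = 44°C (≥ 43°C)
Each additional base adds 2°C (A/T) or 4°C (G/C), so Tm is non-decreasing in n; n = 13 is the first length to reach 43°C.

n = 13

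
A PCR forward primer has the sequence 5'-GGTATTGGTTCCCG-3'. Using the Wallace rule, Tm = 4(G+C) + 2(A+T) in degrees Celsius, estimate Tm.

44°C

G=5, T=5, A=1, C=3
A+T = 6, G+C = 8
Tm = 2×6 + 4×8 = 44°C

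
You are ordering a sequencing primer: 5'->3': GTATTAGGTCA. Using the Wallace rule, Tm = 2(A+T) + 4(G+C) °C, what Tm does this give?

30°C

A=3, T=4, G=3, C=1
A+T = 7, G+C = 4
Tm = 2×7 + 4×4 = 30°C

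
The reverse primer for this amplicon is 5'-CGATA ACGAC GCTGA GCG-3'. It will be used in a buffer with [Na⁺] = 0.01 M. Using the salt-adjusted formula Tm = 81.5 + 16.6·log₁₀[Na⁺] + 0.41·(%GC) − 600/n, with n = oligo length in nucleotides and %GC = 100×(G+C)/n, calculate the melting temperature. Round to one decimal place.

Length n = 18. Base counts: T=2, C=5, G=6, A=5
G+C = 11, so %GC = 11/18 × 100 = 61.111%
Salt term: 16.6 × (-2) = -33.2
GC term: 0.41 × 61.111 = 25.056; length term: −600/18 = −33.333
Tm = 81.5 + (-33.2) + 25.056 − 33.333 = 40.023 → 40.0°C

40.0°C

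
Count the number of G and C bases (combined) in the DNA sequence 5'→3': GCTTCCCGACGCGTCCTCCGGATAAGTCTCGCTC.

22

Counting bases: A=4, T=8, C=14, G=8
G+C = 8 + 14 = 22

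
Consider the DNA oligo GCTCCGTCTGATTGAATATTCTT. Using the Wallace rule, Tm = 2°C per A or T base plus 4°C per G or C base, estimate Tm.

64°C

Base counts: A=4, C=5, T=10, G=4
So N_AT = 14 and N_GC = 9.
Tm = 2×14 + 4×9 = 64°C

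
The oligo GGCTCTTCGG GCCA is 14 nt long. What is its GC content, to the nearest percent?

71%

C=5, A=1, T=3, G=5
G+C = 5 + 5 = 10 out of 14 bases
%GC = 10/14 × 100 = 71.43% ≈ 71%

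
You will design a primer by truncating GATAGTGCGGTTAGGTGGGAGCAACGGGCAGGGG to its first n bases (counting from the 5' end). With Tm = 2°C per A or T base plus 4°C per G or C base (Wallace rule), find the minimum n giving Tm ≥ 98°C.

n = 31

First 30 bases: GATAGTGCGGTTAGGTGGGAGCAACGGGCA → Tm = 96°C (< 98°C)
First 31 bases: GATAGTGCGGTTAGGTGGGAGCAACGGGCAG → Tm = 100°C (≥ 98°C)
Each additional base adds 2°C (A/T) or 4°C (G/C), so Tm is non-decreasing in n; n = 31 is the first length to reach 98°C.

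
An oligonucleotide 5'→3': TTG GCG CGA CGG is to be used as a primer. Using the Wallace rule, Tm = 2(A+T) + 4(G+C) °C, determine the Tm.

42°C

Counting bases: C=3, T=2, A=1, G=6
AT pairs contribute 3, GC pairs contribute 9.
Tm = 4·9 + 2·3 = 36 + 6 = 42°C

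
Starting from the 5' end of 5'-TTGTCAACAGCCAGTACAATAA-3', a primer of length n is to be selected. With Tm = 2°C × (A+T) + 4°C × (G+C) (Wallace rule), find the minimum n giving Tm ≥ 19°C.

n = 8

First 7 bases: TTGTCAA → Tm = 18°C (< 19°C)
First 8 bases: TTGTCAAC → Tm = 22°C (≥ 19°C)
Since every base adds ≥2°C, Tm only increases with n, so the threshold is first crossed at n = 8.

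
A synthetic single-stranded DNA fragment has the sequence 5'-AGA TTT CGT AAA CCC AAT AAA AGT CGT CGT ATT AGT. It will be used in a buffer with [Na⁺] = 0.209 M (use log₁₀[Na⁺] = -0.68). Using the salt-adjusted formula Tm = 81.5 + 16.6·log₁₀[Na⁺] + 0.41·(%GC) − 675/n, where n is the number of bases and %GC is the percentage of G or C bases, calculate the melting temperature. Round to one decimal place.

65.1°C

Length n = 36. C=6, G=6, A=13, T=11
G+C = 12, so %GC = 12/36 × 100 = 33.333%
Salt term: 16.6 × (-0.68) = -11.288
GC term: 0.41 × 33.333 = 13.667; length term: −675/36 = −18.75
Tm = 81.5 + (-11.288) + 13.667 − 18.75 = 65.129 → 65.1°C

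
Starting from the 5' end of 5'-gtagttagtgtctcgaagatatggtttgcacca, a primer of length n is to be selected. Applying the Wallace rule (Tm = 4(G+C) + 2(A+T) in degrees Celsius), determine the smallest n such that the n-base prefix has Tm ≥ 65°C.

n = 24

First 23 bases: GTAGTTAGTGTCTCGAAGATATG → Tm = 64°C (< 65°C)
First 24 bases: GTAGTTAGTGTCTCGAAGATATGG → Tm = 68°C (≥ 65°C)
Each additional base adds 2°C (A/T) or 4°C (G/C), so Tm is non-decreasing in n; n = 24 is the first length to reach 65°C.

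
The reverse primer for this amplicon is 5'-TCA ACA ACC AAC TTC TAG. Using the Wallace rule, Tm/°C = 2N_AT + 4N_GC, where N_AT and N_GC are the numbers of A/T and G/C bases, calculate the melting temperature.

50°C

Scanning the sequence gives C=6, G=1, A=7, T=4.
AT pairs contribute 11, GC pairs contribute 7.
Tm = 4·7 + 2·11 = 28 + 22 = 50°C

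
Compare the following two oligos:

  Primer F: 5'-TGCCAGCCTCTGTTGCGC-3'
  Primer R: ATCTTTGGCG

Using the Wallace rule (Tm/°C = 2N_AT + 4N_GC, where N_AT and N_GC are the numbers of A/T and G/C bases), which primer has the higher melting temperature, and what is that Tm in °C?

Primer F: A+T=6, G+C=12 → Tm = 2(6)+4(12) = 60°C
Primer R: A+T=5, G+C=5 → Tm = 2(5)+4(5) = 30°C
60°C vs 30°C → primer F is higher.

Primer F, 60°C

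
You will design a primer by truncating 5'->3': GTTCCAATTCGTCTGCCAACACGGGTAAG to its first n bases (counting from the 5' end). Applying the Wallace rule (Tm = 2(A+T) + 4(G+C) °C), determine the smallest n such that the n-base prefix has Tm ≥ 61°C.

First 20 bases: GTTCCAATTCGTCTGCCAAC → Tm = 60°C (< 61°C)
First 21 bases: GTTCCAATTCGTCTGCCAACA → Tm = 62°C (≥ 61°C)
Since every base adds ≥2°C, Tm only increases with n, so the threshold is first crossed at n = 21.

n = 21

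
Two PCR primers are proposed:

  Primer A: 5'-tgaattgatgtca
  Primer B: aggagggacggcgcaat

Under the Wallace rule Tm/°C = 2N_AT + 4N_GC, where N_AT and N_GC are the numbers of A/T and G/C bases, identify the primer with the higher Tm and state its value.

Primer A: A+T=9, G+C=4 → Tm = 2(9)+4(4) = 34°C
Primer B: A+T=6, G+C=11 → Tm = 2(6)+4(11) = 56°C
34°C vs 56°C → primer B is higher.

Primer B, 56°C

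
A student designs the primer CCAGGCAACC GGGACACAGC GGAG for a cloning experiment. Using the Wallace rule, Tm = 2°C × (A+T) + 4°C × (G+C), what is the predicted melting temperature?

82°C

Counting bases: G=9, T=0, C=8, A=7
AT pairs contribute 7, GC pairs contribute 17.
Tm = 4·17 + 2·7 = 68 + 14 = 82°C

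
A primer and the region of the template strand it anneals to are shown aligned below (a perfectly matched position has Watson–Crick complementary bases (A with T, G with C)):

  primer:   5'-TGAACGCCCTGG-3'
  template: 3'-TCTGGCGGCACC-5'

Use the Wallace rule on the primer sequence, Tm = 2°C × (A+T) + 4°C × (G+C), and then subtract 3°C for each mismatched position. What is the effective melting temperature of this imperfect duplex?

31°C

Primer base counts: A=2, T=2, G=4, C=4 → A+T=4, G+C=8
Perfect-match Tm = 2(4) + 4(8) = 8 + 32 = 40°C
Mismatches (positions where the bases are not complementary): 3 (at positions 1, 4, 9)
Effective Tm = 40 − 3×3 = 40 − 9 = 31°C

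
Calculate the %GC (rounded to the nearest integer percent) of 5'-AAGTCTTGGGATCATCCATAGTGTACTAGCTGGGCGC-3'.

Scanning the sequence gives T=10, G=11, C=8, A=8.
G+C = 11 + 8 = 19 out of 37 bases
%GC = 19/37 × 100 = 51.35% ≈ 51%

51%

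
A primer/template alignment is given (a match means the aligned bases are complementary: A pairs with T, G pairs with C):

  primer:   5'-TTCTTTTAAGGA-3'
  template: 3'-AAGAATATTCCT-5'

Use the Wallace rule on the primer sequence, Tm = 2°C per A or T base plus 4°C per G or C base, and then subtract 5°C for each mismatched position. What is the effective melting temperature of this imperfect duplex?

25°C

Primer base counts: A=3, T=6, G=2, C=1 → A+T=9, G+C=3
Perfect-match Tm = 2(9) + 4(3) = 18 + 12 = 30°C
Mismatches (positions where the bases are not complementary): 1 (at position 6)
Effective Tm = 30 − 1×5 = 30 − 5 = 25°C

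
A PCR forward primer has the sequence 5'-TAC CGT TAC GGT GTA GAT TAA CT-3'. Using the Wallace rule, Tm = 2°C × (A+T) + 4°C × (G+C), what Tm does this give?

C=4, G=5, A=6, T=8
AT pairs contribute 14, GC pairs contribute 9.
Tm = 2(14) + 4(9) = 28 + 36 = 64°C

64°C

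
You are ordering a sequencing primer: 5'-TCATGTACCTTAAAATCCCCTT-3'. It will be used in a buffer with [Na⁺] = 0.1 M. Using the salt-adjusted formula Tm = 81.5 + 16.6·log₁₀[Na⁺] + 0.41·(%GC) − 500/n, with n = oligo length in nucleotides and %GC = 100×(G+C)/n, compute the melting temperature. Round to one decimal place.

57.1°C

Length n = 22. Counting bases: G=1, T=8, A=6, C=7
G+C = 8, so %GC = 8/22 × 100 = 36.364%
Salt term: 16.6 × (-1) = -16.6
GC term: 0.41 × 36.364 = 14.909; length term: −500/22 = −22.727
Tm = 81.5 + (-16.6) + 14.909 − 22.727 = 57.082 → 57.1°C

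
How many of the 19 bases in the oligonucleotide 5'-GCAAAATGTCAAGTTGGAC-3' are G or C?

Scanning the sequence gives C=3, G=5, T=4, A=7.
G+C = 5 + 3 = 8

8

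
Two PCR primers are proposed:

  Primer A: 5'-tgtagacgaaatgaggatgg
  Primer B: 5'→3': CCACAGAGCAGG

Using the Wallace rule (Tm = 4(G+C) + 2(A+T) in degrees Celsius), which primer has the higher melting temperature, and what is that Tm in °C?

Primer A, 58°C

Primer A: A+T=11, G+C=9 → Tm = 2(11)+4(9) = 58°C
Primer B: A+T=4, G+C=8 → Tm = 2(4)+4(8) = 40°C
58°C vs 40°C → primer A is higher.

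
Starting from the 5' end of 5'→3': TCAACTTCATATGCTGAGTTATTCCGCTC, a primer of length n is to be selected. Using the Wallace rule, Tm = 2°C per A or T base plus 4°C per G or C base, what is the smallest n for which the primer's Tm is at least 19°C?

First 7 bases: TCAACTT → Tm = 18°C (< 19°C)
First 8 bases: TCAACTTC → Tm = 22°C (≥ 19°C)
Each additional base adds 2°C (A/T) or 4°C (G/C), so Tm is non-decreasing in n; n = 8 is the first length to reach 19°C.

n = 8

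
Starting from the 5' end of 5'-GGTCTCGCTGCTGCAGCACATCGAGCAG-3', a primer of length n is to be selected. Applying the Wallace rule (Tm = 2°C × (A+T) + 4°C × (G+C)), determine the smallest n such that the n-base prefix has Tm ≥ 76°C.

n = 23

First 22 bases: GGTCTCGCTGCTGCAGCACATC → Tm = 72°C (< 76°C)
First 23 bases: GGTCTCGCTGCTGCAGCACATCG → Tm = 76°C (≥ 76°C)
Each additional base adds 2°C (A/T) or 4°C (G/C), so Tm is non-decreasing in n; n = 23 is the first length to reach 76°C.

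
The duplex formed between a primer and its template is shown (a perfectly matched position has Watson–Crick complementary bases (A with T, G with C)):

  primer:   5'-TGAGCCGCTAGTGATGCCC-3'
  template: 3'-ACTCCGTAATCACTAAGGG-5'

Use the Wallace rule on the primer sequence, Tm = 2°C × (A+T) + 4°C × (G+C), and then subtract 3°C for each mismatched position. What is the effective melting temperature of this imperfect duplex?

50°C

Primer base counts: A=3, T=4, G=6, C=6 → A+T=7, G+C=12
Perfect-match Tm = 2(7) + 4(12) = 14 + 48 = 62°C
Mismatches (positions where the bases are not complementary): 4 (at positions 5, 7, 8, 16)
Effective Tm = 62 − 4×3 = 62 − 12 = 50°C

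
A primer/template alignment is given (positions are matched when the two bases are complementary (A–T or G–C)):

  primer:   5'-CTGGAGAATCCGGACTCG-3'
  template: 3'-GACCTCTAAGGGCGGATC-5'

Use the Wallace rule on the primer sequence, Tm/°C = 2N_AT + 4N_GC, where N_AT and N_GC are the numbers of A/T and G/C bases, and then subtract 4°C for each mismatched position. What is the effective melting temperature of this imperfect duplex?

42°C

Primer base counts: A=4, T=3, G=6, C=5 → A+T=7, G+C=11
Perfect-match Tm = 2(7) + 4(11) = 14 + 44 = 58°C
Mismatches (positions where the bases are not complementary): 4 (at positions 8, 12, 14, 17)
Effective Tm = 58 − 4×4 = 58 − 16 = 42°C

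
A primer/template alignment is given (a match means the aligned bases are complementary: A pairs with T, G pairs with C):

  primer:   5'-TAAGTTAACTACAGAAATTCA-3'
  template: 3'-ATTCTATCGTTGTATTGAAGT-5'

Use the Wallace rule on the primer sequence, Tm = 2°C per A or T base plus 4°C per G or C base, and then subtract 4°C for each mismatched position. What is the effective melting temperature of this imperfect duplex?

32°C

Primer base counts: A=10, T=6, G=2, C=3 → A+T=16, G+C=5
Perfect-match Tm = 2(16) + 4(5) = 32 + 20 = 52°C
Mismatches (positions where the bases are not complementary): 5 (at positions 5, 8, 10, 14, 17)
Effective Tm = 52 − 5×4 = 52 − 20 = 32°C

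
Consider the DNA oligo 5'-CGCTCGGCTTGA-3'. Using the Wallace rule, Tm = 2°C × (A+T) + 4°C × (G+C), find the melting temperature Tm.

Base counts: C=4, T=3, A=1, G=4
AT pairs contribute 4, GC pairs contribute 8.
Tm = 2(4) + 4(8) = 8 + 32 = 40°C

40°C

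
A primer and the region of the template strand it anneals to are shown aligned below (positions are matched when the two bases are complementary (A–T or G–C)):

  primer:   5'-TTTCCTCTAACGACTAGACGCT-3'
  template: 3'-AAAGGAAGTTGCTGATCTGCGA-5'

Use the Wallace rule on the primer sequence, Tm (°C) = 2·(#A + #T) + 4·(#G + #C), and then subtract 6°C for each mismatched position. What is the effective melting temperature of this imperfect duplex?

Primer base counts: A=5, T=7, G=3, C=7 → A+T=12, G+C=10
Perfect-match Tm = 2(12) + 4(10) = 24 + 40 = 64°C
Mismatches (positions where the bases are not complementary): 2 (at positions 7, 8)
Effective Tm = 64 − 2×6 = 64 − 12 = 52°C

52°C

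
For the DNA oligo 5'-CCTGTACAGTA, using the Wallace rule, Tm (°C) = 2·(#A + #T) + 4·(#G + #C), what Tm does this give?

C=3, A=3, T=3, G=2
A+T = 6, G+C = 5
Tm = 4·5 + 2·6 = 20 + 12 = 32°C

32°C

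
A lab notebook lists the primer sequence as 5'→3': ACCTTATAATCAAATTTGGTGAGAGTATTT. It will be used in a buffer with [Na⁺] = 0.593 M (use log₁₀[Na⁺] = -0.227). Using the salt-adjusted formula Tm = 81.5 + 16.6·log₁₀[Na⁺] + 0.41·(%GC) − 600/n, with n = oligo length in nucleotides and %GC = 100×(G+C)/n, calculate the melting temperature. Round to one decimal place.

Length n = 30. Base counts: G=5, T=12, C=3, A=10
G+C = 8, so %GC = 8/30 × 100 = 26.667%
Salt term: 16.6 × (-0.227) = -3.768
GC term: 0.41 × 26.667 = 10.933; length term: −600/30 = −20
Tm = 81.5 + (-3.768) + 10.933 − 20 = 68.665 → 68.7°C

68.7°C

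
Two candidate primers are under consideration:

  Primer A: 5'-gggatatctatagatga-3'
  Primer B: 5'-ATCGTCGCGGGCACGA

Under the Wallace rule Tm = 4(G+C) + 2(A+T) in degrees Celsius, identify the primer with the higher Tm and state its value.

Primer B, 54°C

Primer A: A+T=11, G+C=6 → Tm = 2(11)+4(6) = 46°C
Primer B: A+T=5, G+C=11 → Tm = 2(5)+4(11) = 54°C
46°C vs 54°C → primer B is higher.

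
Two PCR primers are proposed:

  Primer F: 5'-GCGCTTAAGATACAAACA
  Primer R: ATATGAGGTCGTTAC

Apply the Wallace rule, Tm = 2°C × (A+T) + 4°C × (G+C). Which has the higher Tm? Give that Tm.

Primer F, 50°C

Primer F: A+T=11, G+C=7 → Tm = 2(11)+4(7) = 50°C
Primer R: A+T=9, G+C=6 → Tm = 2(9)+4(6) = 42°C
50°C vs 42°C → primer F is higher.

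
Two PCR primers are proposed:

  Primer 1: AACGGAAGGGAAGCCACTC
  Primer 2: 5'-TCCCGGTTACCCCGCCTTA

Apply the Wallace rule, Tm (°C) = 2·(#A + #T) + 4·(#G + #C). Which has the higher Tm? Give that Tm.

Primer 2, 62°C

Primer 1: A+T=8, G+C=11 → Tm = 2(8)+4(11) = 60°C
Primer 2: A+T=7, G+C=12 → Tm = 2(7)+4(12) = 62°C
60°C vs 62°C → primer 2 is higher.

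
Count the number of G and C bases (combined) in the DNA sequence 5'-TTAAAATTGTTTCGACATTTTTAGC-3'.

6

Counting bases: A=7, G=3, T=12, C=3
G+C = 3 + 3 = 6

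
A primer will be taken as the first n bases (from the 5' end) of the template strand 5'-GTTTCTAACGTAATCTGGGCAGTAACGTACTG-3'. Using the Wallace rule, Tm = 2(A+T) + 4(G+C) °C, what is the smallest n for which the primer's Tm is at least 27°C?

First 9 bases: GTTTCTAAC → Tm = 24°C (< 27°C)
First 10 bases: GTTTCTAACG → Tm = 28°C (≥ 27°C)
Since every base adds ≥2°C, Tm only increases with n, so the threshold is first crossed at n = 10.

n = 10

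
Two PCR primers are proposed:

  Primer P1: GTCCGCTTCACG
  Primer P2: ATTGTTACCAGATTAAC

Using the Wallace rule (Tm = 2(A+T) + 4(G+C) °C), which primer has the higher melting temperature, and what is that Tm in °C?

Primer P1: A+T=4, G+C=8 → Tm = 2(4)+4(8) = 40°C
Primer P2: A+T=12, G+C=5 → Tm = 2(12)+4(5) = 44°C
40°C vs 44°C → primer P2 is higher.

Primer P2, 44°C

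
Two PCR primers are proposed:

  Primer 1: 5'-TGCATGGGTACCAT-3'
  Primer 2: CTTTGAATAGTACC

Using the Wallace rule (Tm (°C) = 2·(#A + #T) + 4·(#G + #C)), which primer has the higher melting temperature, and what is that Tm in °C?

Primer 1, 42°C

Primer 1: A+T=7, G+C=7 → Tm = 2(7)+4(7) = 42°C
Primer 2: A+T=9, G+C=5 → Tm = 2(9)+4(5) = 38°C
42°C vs 38°C → primer 1 is higher.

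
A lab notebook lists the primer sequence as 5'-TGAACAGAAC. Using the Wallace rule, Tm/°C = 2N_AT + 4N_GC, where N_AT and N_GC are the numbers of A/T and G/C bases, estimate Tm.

Base counts: C=2, T=1, A=5, G=2
AT pairs contribute 6, GC pairs contribute 4.
Tm = 4·4 + 2·6 = 16 + 12 = 28°C

28°C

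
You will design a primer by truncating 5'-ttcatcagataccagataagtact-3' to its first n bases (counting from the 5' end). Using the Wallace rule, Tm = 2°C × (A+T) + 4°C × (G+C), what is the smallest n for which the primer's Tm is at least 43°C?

n = 16

First 15 bases: TTCATCAGATACCAG → Tm = 42°C (< 43°C)
First 16 bases: TTCATCAGATACCAGA → Tm = 44°C (≥ 43°C)
Each additional base adds 2°C (A/T) or 4°C (G/C), so Tm is non-decreasing in n; n = 16 is the first length to reach 43°C.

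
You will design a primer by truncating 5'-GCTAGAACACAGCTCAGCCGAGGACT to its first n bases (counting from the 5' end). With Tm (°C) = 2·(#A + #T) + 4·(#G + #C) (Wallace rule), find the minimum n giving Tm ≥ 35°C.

First 11 bases: GCTAGAACACA → Tm = 32°C (< 35°C)
First 12 bases: GCTAGAACACAG → Tm = 36°C (≥ 35°C)
Each additional base adds 2°C (A/T) or 4°C (G/C), so Tm is non-decreasing in n; n = 12 is the first length to reach 35°C.

n = 12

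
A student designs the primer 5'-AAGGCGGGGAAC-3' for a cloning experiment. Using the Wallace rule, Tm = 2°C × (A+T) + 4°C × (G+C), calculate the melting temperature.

40°C

Scanning the sequence gives C=2, T=0, A=4, G=6.
A+T = 4, G+C = 8
Tm = 2(4) + 4(8) = 8 + 32 = 40°C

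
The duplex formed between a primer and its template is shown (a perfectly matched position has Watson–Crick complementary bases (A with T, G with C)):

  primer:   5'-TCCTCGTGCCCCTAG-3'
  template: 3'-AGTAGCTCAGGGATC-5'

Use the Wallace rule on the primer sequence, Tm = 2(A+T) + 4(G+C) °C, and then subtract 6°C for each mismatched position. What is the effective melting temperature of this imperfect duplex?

32°C

Primer base counts: A=1, T=4, G=3, C=7 → A+T=5, G+C=10
Perfect-match Tm = 2(5) + 4(10) = 10 + 40 = 50°C
Mismatches (positions where the bases are not complementary): 3 (at positions 3, 7, 9)
Effective Tm = 50 − 3×6 = 50 − 18 = 32°C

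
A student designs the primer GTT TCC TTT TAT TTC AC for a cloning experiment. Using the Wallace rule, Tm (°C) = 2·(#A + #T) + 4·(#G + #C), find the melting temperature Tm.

Counting bases: A=2, C=4, G=1, T=10
AT pairs contribute 12, GC pairs contribute 5.
Tm = 2×12 + 4×5 = 44°C

44°C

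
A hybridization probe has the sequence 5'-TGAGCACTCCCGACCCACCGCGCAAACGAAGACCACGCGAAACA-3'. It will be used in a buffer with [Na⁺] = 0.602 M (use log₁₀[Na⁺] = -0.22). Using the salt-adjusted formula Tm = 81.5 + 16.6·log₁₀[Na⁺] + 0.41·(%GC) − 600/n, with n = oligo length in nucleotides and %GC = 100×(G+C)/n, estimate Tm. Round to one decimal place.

Length n = 44. Scanning the sequence gives A=15, G=9, C=18, T=2.
G+C = 27, so %GC = 27/44 × 100 = 61.364%
Salt term: 16.6 × (-0.22) = -3.652
GC term: 0.41 × 61.364 = 25.159; length term: −600/44 = −13.636
Tm = 81.5 + (-3.652) + 25.159 − 13.636 = 89.371 → 89.4°C

89.4°C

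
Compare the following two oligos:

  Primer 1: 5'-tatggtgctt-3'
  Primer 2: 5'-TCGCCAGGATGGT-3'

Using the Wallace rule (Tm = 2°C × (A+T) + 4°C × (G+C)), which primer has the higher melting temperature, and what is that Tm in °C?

Primer 1: A+T=6, G+C=4 → Tm = 2(6)+4(4) = 28°C
Primer 2: A+T=5, G+C=8 → Tm = 2(5)+4(8) = 42°C
28°C vs 42°C → primer 2 is higher.

Primer 2, 42°C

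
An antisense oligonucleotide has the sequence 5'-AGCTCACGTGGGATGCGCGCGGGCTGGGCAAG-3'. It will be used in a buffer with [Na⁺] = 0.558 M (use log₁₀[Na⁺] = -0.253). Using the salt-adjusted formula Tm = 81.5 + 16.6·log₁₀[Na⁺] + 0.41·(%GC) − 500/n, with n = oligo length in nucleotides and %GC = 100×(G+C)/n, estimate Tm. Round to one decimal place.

Length n = 32. Base counts: G=15, C=8, T=4, A=5
G+C = 23, so %GC = 23/32 × 100 = 71.875%
Salt term: 16.6 × (-0.253) = -4.2
GC term: 0.41 × 71.875 = 29.469; length term: −500/32 = −15.625
Tm = 81.5 + (-4.2) + 29.469 − 15.625 = 91.144 → 91.1°C

91.1°C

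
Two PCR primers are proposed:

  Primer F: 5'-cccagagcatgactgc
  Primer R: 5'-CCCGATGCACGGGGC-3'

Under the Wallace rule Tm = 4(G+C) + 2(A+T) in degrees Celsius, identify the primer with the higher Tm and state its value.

Primer R, 54°C

Primer F: A+T=6, G+C=10 → Tm = 2(6)+4(10) = 52°C
Primer R: A+T=3, G+C=12 → Tm = 2(3)+4(12) = 54°C
52°C vs 54°C → primer R is higher.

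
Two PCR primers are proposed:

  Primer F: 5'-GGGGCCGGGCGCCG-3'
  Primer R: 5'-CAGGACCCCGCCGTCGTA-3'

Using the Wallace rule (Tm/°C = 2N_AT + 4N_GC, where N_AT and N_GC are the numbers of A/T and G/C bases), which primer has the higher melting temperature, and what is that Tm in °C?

Primer R, 62°C

Primer F: A+T=0, G+C=14 → Tm = 2(0)+4(14) = 56°C
Primer R: A+T=5, G+C=13 → Tm = 2(5)+4(13) = 62°C
56°C vs 62°C → primer R is higher.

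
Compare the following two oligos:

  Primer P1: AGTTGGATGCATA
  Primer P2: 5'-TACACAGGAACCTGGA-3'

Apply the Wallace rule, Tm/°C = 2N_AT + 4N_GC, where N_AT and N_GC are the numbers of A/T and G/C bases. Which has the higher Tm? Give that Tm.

Primer P2, 48°C

Primer P1: A+T=8, G+C=5 → Tm = 2(8)+4(5) = 36°C
Primer P2: A+T=8, G+C=8 → Tm = 2(8)+4(8) = 48°C
36°C vs 48°C → primer P2 is higher.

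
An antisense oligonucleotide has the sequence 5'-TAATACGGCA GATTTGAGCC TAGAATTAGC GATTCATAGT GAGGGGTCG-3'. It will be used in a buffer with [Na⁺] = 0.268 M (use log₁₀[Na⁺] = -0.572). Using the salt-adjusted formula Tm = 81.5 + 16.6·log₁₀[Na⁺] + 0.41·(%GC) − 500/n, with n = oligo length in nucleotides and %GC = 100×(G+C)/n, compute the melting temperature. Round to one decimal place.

80.2°C

Length n = 49. Scanning the sequence gives G=15, C=7, A=14, T=13.
G+C = 22, so %GC = 22/49 × 100 = 44.898%
Salt term: 16.6 × (-0.572) = -9.495
GC term: 0.41 × 44.898 = 18.408; length term: −500/49 = −10.204
Tm = 81.5 + (-9.495) + 18.408 − 10.204 = 80.209 → 80.2°C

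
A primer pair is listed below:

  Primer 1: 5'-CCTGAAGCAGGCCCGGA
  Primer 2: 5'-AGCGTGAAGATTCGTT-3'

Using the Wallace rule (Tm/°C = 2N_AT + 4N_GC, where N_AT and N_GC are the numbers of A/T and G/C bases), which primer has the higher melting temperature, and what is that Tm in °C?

Primer 1: A+T=5, G+C=12 → Tm = 2(5)+4(12) = 58°C
Primer 2: A+T=9, G+C=7 → Tm = 2(9)+4(7) = 46°C
58°C vs 46°C → primer 1 is higher.

Primer 1, 58°C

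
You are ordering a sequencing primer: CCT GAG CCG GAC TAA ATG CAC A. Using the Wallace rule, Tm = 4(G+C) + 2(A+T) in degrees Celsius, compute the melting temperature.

Scanning the sequence gives C=7, G=5, A=7, T=3.
AT pairs contribute 10, GC pairs contribute 12.
Tm = 2(10) + 4(12) = 20 + 48 = 68°C

68°C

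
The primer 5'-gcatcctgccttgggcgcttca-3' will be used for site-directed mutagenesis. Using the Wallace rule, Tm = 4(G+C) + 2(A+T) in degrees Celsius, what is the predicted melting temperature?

72°C

Base counts: C=8, A=2, T=6, G=6
A+T = 8, G+C = 14
Tm = 2×8 + 4×14 = 72°C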